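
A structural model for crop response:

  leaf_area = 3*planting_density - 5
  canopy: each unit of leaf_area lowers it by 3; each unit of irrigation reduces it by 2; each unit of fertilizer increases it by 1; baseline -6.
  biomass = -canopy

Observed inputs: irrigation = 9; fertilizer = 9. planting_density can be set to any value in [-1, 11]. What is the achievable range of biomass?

-9 to 99

Substituting into the canopy equation gives canopy = -9*planting_density.
This gives biomass = 9*planting_density.
Linear in planting_density, so extremes are at the endpoints: planting_density = -1 gives biomass = -9; planting_density = 11 gives biomass = 99.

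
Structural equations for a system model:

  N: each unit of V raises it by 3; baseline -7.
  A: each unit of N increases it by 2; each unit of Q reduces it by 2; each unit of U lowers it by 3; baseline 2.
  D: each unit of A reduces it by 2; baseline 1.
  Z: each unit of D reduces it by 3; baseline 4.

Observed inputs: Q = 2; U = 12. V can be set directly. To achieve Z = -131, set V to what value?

Substituting into the A equation gives A = 6*V - 52.
This gives D = -12*V + 105.
Z becomes 36*V - 311.
Solve 36*V - 311 = -131: V = (-131 + 311) / 36 = 5.

V = 5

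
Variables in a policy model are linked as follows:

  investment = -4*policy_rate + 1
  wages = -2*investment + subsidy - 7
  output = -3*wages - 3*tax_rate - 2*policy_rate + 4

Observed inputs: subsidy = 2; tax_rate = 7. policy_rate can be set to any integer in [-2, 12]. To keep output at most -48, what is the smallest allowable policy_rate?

policy_rate = 2

Substituting into the wages equation gives wages = 8*policy_rate - 7.
Substituting into the output equation gives output = -26*policy_rate + 4.
Require -26*policy_rate + 4 ≤ -48, so policy_rate ≥ 2.
The smallest integer in [-2, 12] satisfying this is 2.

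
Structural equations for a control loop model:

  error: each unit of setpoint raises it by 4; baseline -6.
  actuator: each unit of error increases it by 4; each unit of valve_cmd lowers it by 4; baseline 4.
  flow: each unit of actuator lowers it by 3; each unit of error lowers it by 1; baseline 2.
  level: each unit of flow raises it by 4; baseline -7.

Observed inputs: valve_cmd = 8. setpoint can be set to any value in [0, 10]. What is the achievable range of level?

Substituting into the actuator equation gives actuator = 16*setpoint - 52.
Substituting into the flow equation gives flow = -52*setpoint + 164.
level becomes -208*setpoint + 649.
Linear in setpoint, so extremes are at the endpoints: setpoint = 0 gives level = 649; setpoint = 10 gives level = -1431.

-1431 to 649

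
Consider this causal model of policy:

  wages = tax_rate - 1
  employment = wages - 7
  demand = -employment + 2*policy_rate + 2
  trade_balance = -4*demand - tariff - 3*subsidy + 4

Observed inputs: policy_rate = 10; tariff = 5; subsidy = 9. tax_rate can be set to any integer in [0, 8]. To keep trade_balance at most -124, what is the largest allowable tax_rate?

tax_rate = 6

Substituting into the employment equation gives employment = tax_rate - 8.
This gives demand = -tax_rate + 30.
Substituting into the trade_balance equation gives trade_balance = 4*tax_rate - 148.
Require 4*tax_rate - 148 ≤ -124, so tax_rate ≤ 6.
The largest integer in [0, 8] satisfying this is 6.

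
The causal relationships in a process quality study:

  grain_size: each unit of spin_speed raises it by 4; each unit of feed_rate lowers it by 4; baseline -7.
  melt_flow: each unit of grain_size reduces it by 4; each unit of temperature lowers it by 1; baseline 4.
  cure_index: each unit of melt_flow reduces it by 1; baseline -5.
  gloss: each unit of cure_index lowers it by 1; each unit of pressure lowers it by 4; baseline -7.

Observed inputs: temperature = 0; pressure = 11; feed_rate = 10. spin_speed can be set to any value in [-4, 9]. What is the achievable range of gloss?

Substituting into the grain_size equation gives grain_size = 4*spin_speed - 47.
So melt_flow = -16*spin_speed + 192.
Substituting into the cure_index equation gives cure_index = 16*spin_speed - 197.
So gloss = -16*spin_speed + 146.
Linear in spin_speed, so extremes are at the endpoints: spin_speed = -4 gives gloss = 210; spin_speed = 9 gives gloss = 2.

2 to 210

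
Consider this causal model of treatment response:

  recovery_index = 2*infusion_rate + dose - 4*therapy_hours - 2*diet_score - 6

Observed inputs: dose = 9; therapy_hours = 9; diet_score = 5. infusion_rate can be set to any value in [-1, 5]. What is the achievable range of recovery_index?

Substituting into the recovery_index equation gives recovery_index = 2*infusion_rate - 43.
Linear in infusion_rate, so extremes are at the endpoints: infusion_rate = -1 gives recovery_index = -45; infusion_rate = 5 gives recovery_index = -33.

-45 to -33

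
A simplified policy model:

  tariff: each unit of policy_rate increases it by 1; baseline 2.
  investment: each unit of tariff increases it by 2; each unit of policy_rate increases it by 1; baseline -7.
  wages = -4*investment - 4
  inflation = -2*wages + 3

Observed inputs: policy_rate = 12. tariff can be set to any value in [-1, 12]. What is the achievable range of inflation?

Intervening on tariff fixes its value directly, overriding its dependence on policy_rate.
Substituting into the investment equation gives investment = 2*tariff + 5.
wages becomes -8*tariff - 24.
This gives inflation = 16*tariff + 51.
Linear in tariff, so extremes are at the endpoints: tariff = -1 gives inflation = 35; tariff = 12 gives inflation = 243.

35 to 243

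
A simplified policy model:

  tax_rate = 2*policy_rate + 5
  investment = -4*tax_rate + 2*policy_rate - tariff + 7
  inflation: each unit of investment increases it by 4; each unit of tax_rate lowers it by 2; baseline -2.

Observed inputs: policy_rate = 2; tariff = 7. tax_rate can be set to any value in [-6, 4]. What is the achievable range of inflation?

Intervening on tax_rate fixes its value directly, overriding its dependence on policy_rate.
Substituting into the investment equation gives investment = -4*tax_rate + 4.
Substituting into the inflation equation gives inflation = -18*tax_rate + 14.
Linear in tax_rate, so extremes are at the endpoints: tax_rate = -6 gives inflation = 122; tax_rate = 4 gives inflation = -58.

-58 to 122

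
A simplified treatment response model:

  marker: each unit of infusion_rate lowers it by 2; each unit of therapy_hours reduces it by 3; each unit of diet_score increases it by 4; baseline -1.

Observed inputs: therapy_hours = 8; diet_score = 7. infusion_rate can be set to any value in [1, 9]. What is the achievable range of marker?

-15 to 1

Substituting into the marker equation gives marker = -2*infusion_rate + 3.
Linear in infusion_rate, so extremes are at the endpoints: infusion_rate = 1 gives marker = 1; infusion_rate = 9 gives marker = -15.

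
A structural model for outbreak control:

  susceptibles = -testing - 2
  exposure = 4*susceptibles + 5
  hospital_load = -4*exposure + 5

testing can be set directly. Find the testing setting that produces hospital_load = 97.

testing = 5

Substituting into the exposure equation gives exposure = -4*testing - 3.
Substituting into the hospital_load equation gives hospital_load = 16*testing + 17.
Solve 16*testing + 17 = 97: testing = (97 - 17) / 16 = 5.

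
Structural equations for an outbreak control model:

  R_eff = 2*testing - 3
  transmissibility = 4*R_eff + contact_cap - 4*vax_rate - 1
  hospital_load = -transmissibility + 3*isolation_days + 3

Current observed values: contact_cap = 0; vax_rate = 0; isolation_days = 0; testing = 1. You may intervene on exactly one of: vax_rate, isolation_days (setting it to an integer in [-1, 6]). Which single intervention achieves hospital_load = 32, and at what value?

Intervening on vax_rate: with other inputs at their observed values, hospital_load = 4*vax_rate + 8. Solving for 32 gives vax_rate = 6, within [-1, 6].
Intervening on isolation_days: hospital_load = 3*isolation_days + 8. Reaching 32 requires isolation_days = 8, outside [-1, 6].

set vax_rate = 6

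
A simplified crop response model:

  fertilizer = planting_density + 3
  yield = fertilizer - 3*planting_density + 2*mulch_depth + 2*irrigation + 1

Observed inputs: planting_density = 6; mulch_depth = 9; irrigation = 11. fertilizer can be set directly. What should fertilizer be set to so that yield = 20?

fertilizer = -3

Intervening on fertilizer fixes its value directly, overriding its dependence on planting_density.
Substituting into the yield equation gives yield = fertilizer + 23.
Solve fertilizer + 23 = 20: fertilizer = (20 - 23) / 1 = -3.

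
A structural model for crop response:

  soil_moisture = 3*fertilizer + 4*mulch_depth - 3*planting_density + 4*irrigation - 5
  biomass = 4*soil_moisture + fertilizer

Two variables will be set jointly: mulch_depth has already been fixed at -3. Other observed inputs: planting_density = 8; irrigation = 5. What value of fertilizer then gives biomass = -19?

With mulch_depth held at -3:
Substituting into the soil_moisture equation gives soil_moisture = 3*fertilizer - 21.
biomass becomes 13*fertilizer - 84.
Solve 13*fertilizer - 84 = -19: fertilizer = (-19 + 84) / 13 = 5.

fertilizer = 5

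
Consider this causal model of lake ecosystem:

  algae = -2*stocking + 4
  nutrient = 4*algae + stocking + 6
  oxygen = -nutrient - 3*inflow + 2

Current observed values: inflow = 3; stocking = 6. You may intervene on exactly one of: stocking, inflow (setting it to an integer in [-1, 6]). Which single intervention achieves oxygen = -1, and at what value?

Intervening on stocking: with other inputs at their observed values, oxygen = 7*stocking - 29. Solving for -1 gives stocking = 4, within [-1, 6].
Intervening on inflow: oxygen = -3*inflow + 22. Reaching -1 requires inflow = 23/3, not an integer.

set stocking = 4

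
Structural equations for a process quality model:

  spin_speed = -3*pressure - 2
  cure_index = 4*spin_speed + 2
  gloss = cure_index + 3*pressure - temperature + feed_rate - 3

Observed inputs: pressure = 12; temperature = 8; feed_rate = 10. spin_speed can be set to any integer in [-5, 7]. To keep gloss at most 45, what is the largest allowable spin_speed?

spin_speed = 2

Intervening on spin_speed fixes its value directly, overriding its dependence on pressure.
Substituting into the gloss equation gives gloss = 4*spin_speed + 37.
Require 4*spin_speed + 37 ≤ 45, so spin_speed ≤ 2.
The largest integer in [-5, 7] satisfying this is 2.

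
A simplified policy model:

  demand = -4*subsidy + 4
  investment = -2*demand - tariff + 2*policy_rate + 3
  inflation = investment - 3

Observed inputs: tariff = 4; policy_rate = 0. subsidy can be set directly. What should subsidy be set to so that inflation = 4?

subsidy = 2

Substituting into the investment equation gives investment = 8*subsidy - 9.
Substituting into the inflation equation gives inflation = 8*subsidy - 12.
Solve 8*subsidy - 12 = 4: subsidy = (4 + 12) / 8 = 2.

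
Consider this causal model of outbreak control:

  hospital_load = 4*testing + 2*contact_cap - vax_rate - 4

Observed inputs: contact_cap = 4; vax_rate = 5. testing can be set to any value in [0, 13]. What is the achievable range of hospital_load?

-1 to 51

Substituting into the hospital_load equation gives hospital_load = 4*testing - 1.
Linear in testing, so extremes are at the endpoints: testing = 0 gives hospital_load = -1; testing = 13 gives hospital_load = 51.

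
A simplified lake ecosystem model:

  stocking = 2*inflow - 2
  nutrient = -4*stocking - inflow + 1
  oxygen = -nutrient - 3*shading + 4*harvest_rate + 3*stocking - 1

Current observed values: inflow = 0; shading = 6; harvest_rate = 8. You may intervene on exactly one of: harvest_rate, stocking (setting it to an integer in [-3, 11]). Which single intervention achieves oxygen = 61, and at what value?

set stocking = 7

Intervening on harvest_rate: oxygen = 4*harvest_rate - 34. Reaching 61 requires harvest_rate = 95/4, not an integer.
Intervening on stocking: with other inputs at their observed values, oxygen = 7*stocking + 12. Solving for 61 gives stocking = 7, within [-3, 11].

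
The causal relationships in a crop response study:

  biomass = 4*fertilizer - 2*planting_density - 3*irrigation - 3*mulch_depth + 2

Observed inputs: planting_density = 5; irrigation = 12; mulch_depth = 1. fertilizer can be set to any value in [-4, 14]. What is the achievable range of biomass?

Substituting into the biomass equation gives biomass = 4*fertilizer - 47.
Linear in fertilizer, so extremes are at the endpoints: fertilizer = -4 gives biomass = -63; fertilizer = 14 gives biomass = 9.

-63 to 9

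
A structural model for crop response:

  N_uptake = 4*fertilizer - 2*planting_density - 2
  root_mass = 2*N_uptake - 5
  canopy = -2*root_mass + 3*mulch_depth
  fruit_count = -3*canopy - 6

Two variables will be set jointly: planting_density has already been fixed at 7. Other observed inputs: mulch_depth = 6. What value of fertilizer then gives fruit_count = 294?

With planting_density held at 7:
Substituting into the N_uptake equation gives N_uptake = 4*fertilizer - 16.
root_mass becomes 8*fertilizer - 37.
canopy becomes -16*fertilizer + 92.
Substituting into the fruit_count equation gives fruit_count = 48*fertilizer - 282.
Solve 48*fertilizer - 282 = 294: fertilizer = (294 + 282) / 48 = 12.

fertilizer = 12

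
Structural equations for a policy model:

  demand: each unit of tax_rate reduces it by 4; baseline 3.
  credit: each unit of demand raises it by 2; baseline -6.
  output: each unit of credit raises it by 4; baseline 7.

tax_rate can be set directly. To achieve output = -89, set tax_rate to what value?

tax_rate = 3

Substituting into the credit equation gives credit = -8*tax_rate.
Substituting into the output equation gives output = -32*tax_rate + 7.
Solve -32*tax_rate + 7 = -89: tax_rate = (-89 - 7) / -32 = 3.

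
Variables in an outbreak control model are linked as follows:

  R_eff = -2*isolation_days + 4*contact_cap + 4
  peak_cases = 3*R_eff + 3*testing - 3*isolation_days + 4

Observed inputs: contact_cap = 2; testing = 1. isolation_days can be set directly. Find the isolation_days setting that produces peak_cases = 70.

isolation_days = -3

Substituting into the R_eff equation gives R_eff = -2*isolation_days + 12.
Substituting into the peak_cases equation gives peak_cases = -9*isolation_days + 43.
Solve -9*isolation_days + 43 = 70: isolation_days = (70 - 43) / -9 = -3.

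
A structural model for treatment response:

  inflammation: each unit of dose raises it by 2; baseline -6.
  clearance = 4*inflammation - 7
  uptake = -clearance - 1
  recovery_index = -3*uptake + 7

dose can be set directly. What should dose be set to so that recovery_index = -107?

Substituting into the clearance equation gives clearance = 8*dose - 31.
This gives uptake = -8*dose + 30.
Substituting into the recovery_index equation gives recovery_index = 24*dose - 83.
Solve 24*dose - 83 = -107: dose = (-107 + 83) / 24 = -1.

dose = -1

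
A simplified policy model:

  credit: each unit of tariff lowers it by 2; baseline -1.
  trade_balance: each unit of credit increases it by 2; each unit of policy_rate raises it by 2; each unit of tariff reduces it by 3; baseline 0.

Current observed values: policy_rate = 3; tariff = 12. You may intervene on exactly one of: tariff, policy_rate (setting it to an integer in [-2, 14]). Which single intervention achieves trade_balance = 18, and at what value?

set tariff = -2

Intervening on tariff: with other inputs at their observed values, trade_balance = -7*tariff + 4. Solving for 18 gives tariff = -2, within [-2, 14].
Intervening on policy_rate: trade_balance = 2*policy_rate - 86. Reaching 18 requires policy_rate = 52, outside [-2, 14].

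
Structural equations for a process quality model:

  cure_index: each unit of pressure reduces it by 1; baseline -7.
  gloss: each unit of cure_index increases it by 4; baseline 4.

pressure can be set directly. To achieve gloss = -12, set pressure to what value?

Substituting into the gloss equation gives gloss = -4*pressure - 24.
Solve -4*pressure - 24 = -12: pressure = (-12 + 24) / -4 = -3.

pressure = -3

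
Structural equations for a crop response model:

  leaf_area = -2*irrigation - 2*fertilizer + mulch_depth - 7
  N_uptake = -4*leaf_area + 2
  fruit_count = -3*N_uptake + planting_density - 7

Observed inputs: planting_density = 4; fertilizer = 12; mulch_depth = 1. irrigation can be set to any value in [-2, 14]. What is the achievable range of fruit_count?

Substituting into the leaf_area equation gives leaf_area = -2*irrigation - 30.
So N_uptake = 8*irrigation + 122.
So fruit_count = -24*irrigation - 369.
Linear in irrigation, so extremes are at the endpoints: irrigation = -2 gives fruit_count = -321; irrigation = 14 gives fruit_count = -705.

-705 to -321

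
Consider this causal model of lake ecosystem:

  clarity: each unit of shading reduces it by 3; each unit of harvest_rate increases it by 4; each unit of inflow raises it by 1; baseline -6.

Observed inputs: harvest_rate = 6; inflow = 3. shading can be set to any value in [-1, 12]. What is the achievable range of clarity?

-15 to 24

Substituting into the clarity equation gives clarity = -3*shading + 21.
Linear in shading, so extremes are at the endpoints: shading = -1 gives clarity = 24; shading = 12 gives clarity = -15.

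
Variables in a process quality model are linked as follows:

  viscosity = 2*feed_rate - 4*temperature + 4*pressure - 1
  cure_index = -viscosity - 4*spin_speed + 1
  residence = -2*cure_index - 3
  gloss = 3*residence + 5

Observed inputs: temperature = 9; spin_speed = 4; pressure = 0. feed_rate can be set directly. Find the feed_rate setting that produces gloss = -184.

feed_rate = -4

Substituting into the viscosity equation gives viscosity = 2*feed_rate - 37.
So cure_index = -2*feed_rate + 22.
Substituting into the residence equation gives residence = 4*feed_rate - 47.
This gives gloss = 12*feed_rate - 136.
Solve 12*feed_rate - 136 = -184: feed_rate = (-184 + 136) / 12 = -4.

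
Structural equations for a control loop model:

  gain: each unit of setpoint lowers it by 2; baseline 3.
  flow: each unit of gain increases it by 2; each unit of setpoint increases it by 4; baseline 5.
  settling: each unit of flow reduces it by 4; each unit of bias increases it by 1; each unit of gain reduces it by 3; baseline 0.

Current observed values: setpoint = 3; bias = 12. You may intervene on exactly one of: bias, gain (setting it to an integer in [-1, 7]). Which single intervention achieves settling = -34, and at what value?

set bias = 1

Intervening on bias: with other inputs at their observed values, settling = bias - 35. Solving for -34 gives bias = 1, within [-1, 7].
Intervening on gain: settling = -11*gain - 56. Reaching -34 requires gain = -2, outside [-1, 7].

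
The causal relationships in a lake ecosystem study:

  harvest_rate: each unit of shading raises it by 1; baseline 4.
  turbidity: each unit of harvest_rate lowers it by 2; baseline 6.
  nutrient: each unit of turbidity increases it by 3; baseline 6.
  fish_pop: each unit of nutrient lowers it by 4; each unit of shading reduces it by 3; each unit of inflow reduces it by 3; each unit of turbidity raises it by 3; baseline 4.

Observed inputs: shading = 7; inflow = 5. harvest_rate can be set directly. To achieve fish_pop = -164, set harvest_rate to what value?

harvest_rate = -3

Intervening on harvest_rate fixes its value directly, overriding its dependence on shading.
Substituting into the nutrient equation gives nutrient = -6*harvest_rate + 24.
So fish_pop = 18*harvest_rate - 110.
Solve 18*harvest_rate - 110 = -164: harvest_rate = (-164 + 110) / 18 = -3.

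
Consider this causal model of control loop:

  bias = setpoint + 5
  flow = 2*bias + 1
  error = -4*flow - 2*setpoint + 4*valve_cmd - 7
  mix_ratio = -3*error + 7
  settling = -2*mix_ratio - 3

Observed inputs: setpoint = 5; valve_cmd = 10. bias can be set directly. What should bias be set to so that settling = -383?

bias = 10

Intervening on bias fixes its value directly, overriding its dependence on setpoint.
Substituting into the error equation gives error = -8*bias + 19.
Substituting into the mix_ratio equation gives mix_ratio = 24*bias - 50.
Substituting into the settling equation gives settling = -48*bias + 97.
Solve -48*bias + 97 = -383: bias = (-383 - 97) / -48 = 10.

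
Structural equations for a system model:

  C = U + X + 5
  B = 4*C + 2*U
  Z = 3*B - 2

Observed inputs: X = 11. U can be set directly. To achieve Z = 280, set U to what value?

Substituting into the C equation gives C = U + 16.
So B = 6*U + 64.
Substituting into the Z equation gives Z = 18*U + 190.
Solve 18*U + 190 = 280: U = (280 - 190) / 18 = 5.

U = 5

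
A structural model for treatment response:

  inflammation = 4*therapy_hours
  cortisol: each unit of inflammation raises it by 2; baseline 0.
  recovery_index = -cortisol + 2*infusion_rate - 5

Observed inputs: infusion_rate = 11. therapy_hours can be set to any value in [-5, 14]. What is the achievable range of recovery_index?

Substituting into the cortisol equation gives cortisol = 8*therapy_hours.
Substituting into the recovery_index equation gives recovery_index = -8*therapy_hours + 17.
Linear in therapy_hours, so extremes are at the endpoints: therapy_hours = -5 gives recovery_index = 57; therapy_hours = 14 gives recovery_index = -95.

-95 to 57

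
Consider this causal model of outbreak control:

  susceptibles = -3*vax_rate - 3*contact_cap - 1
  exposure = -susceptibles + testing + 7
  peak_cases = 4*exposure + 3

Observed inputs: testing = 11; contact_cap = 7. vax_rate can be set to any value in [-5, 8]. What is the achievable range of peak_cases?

Substituting into the susceptibles equation gives susceptibles = -3*vax_rate - 22.
Substituting into the exposure equation gives exposure = 3*vax_rate + 40.
Substituting into the peak_cases equation gives peak_cases = 12*vax_rate + 163.
Linear in vax_rate, so extremes are at the endpoints: vax_rate = -5 gives peak_cases = 103; vax_rate = 8 gives peak_cases = 259.

103 to 259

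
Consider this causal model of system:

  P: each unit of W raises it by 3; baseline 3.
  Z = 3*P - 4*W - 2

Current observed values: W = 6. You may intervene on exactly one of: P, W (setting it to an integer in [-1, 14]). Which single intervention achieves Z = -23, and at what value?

Intervening on P: with other inputs at their observed values, Z = 3*P - 26. Solving for -23 gives P = 1, within [-1, 14].
Intervening on W: Z = 5*W + 7. Reaching -23 requires W = -6, outside [-1, 14].

set P = 1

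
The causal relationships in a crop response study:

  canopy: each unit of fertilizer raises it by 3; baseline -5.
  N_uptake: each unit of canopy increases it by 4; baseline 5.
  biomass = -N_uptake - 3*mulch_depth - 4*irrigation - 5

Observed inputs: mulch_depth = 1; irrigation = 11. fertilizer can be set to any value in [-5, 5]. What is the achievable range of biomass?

-97 to 23

Substituting into the N_uptake equation gives N_uptake = 12*fertilizer - 15.
biomass becomes -12*fertilizer - 37.
Linear in fertilizer, so extremes are at the endpoints: fertilizer = -5 gives biomass = 23; fertilizer = 5 gives biomass = -97.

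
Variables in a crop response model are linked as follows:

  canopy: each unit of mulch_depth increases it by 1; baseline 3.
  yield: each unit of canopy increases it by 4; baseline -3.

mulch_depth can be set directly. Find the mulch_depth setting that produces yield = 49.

mulch_depth = 10

Substituting into the yield equation gives yield = 4*mulch_depth + 9.
Solve 4*mulch_depth + 9 = 49: mulch_depth = (49 - 9) / 4 = 10.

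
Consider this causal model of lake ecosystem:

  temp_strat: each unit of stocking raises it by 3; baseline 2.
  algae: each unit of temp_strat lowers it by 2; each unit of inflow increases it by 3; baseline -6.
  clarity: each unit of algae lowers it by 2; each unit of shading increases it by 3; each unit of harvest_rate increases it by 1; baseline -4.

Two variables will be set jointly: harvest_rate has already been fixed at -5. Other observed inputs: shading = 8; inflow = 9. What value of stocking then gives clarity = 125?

stocking = 12

With harvest_rate held at -5:
Substituting into the algae equation gives algae = -6*stocking + 17.
So clarity = 12*stocking - 19.
Solve 12*stocking - 19 = 125: stocking = (125 + 19) / 12 = 12.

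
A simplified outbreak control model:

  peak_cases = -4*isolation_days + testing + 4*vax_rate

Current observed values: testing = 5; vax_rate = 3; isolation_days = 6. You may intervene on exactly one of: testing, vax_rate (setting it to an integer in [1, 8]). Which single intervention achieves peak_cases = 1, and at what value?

Intervening on testing: peak_cases = testing - 12. Reaching 1 requires testing = 13, outside [1, 8].
Intervening on vax_rate: with other inputs at their observed values, peak_cases = 4*vax_rate - 19. Solving for 1 gives vax_rate = 5, within [1, 8].

set vax_rate = 5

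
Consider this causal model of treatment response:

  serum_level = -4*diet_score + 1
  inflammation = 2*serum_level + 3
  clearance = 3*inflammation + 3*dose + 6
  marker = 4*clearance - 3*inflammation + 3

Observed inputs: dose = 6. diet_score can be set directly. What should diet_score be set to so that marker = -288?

Substituting into the inflammation equation gives inflammation = -8*diet_score + 5.
Substituting into the clearance equation gives clearance = -24*diet_score + 39.
Substituting into the marker equation gives marker = -72*diet_score + 144.
Solve -72*diet_score + 144 = -288: diet_score = (-288 - 144) / -72 = 6.

diet_score = 6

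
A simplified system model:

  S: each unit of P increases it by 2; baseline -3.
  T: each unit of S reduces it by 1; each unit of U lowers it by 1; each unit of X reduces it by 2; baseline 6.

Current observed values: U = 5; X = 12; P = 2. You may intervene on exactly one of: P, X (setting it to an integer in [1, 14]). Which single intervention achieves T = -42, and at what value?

set P = 11

Intervening on P: with other inputs at their observed values, T = -2*P - 20. Solving for -42 gives P = 11, within [1, 14].
Intervening on X: T = -2*X. Reaching -42 requires X = 21, outside [1, 14].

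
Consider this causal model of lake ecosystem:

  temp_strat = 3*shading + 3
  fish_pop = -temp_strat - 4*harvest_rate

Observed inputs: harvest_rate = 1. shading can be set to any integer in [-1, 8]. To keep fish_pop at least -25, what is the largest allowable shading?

shading = 6

Substituting into the fish_pop equation gives fish_pop = -3*shading - 7.
Require -3*shading - 7 ≥ -25, so shading ≤ 6.
The largest integer in [-1, 8] satisfying this is 6.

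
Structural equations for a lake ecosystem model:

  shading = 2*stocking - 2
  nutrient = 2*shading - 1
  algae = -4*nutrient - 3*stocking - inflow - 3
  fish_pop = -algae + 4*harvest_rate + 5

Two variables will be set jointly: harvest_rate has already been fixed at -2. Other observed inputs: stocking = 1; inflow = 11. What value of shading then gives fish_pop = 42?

With harvest_rate held at -2:
Intervening on shading fixes its value directly, overriding its dependence on stocking.
Substituting into the algae equation gives algae = -8*shading - 13.
Substituting into the fish_pop equation gives fish_pop = 8*shading + 10.
Solve 8*shading + 10 = 42: shading = (42 - 10) / 8 = 4.

shading = 4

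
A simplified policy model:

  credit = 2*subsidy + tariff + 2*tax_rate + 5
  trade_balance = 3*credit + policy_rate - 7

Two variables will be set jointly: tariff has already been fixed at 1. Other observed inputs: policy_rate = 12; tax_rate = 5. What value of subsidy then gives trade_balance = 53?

subsidy = 0

With tariff held at 1:
Substituting into the credit equation gives credit = 2*subsidy + 16.
This gives trade_balance = 6*subsidy + 53.
Solve 6*subsidy + 53 = 53: subsidy = (53 - 53) / 6 = 0.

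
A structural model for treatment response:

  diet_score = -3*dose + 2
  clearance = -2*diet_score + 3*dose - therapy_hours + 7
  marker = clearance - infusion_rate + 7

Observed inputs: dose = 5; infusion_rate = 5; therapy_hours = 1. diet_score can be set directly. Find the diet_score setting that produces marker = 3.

Intervening on diet_score fixes its value directly, overriding its dependence on dose.
Substituting into the clearance equation gives clearance = -2*diet_score + 21.
Substituting into the marker equation gives marker = -2*diet_score + 23.
Solve -2*diet_score + 23 = 3: diet_score = (3 - 23) / -2 = 10.

diet_score = 10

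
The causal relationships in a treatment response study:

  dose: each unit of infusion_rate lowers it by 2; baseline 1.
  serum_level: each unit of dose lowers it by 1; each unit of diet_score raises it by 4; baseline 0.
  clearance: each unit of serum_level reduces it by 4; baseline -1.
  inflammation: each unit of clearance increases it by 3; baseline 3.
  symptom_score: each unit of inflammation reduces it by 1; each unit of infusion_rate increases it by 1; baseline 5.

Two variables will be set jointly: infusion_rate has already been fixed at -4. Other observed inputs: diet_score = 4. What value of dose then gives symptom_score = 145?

With infusion_rate held at -4:
Intervening on dose fixes its value directly, overriding its dependence on infusion_rate.
Substituting into the serum_level equation gives serum_level = -dose + 16.
Substituting into the clearance equation gives clearance = 4*dose - 65.
inflammation becomes 12*dose - 192.
symptom_score becomes -12*dose + 193.
Solve -12*dose + 193 = 145: dose = (145 - 193) / -12 = 4.

dose = 4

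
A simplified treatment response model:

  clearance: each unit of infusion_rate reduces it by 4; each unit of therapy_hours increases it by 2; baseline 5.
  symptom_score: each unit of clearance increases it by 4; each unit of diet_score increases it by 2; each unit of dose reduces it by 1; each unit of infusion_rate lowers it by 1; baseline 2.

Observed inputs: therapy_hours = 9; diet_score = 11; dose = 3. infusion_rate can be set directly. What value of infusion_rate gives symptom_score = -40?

infusion_rate = 9

Substituting into the clearance equation gives clearance = -4*infusion_rate + 23.
This gives symptom_score = -17*infusion_rate + 113.
Solve -17*infusion_rate + 113 = -40: infusion_rate = (-40 - 113) / -17 = 9.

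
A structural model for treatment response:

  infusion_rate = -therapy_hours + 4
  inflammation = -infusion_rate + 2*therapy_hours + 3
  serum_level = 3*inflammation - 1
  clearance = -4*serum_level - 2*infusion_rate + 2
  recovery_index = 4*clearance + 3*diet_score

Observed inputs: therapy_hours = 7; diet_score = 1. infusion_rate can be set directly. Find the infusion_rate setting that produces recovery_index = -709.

infusion_rate = 2

Intervening on infusion_rate fixes its value directly, overriding its dependence on therapy_hours.
Substituting into the inflammation equation gives inflammation = -infusion_rate + 17.
serum_level becomes -3*infusion_rate + 50.
This gives clearance = 10*infusion_rate - 198.
Substituting into the recovery_index equation gives recovery_index = 40*infusion_rate - 789.
Solve 40*infusion_rate - 789 = -709: infusion_rate = (-709 + 789) / 40 = 2.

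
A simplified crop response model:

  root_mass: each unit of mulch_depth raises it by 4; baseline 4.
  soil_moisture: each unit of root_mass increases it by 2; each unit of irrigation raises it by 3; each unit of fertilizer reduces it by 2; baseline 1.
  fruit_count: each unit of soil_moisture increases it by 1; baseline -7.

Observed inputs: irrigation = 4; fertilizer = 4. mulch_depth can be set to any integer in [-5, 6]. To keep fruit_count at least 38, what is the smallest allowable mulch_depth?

Substituting into the soil_moisture equation gives soil_moisture = 8*mulch_depth + 13.
fruit_count becomes 8*mulch_depth + 6.
Require 8*mulch_depth + 6 ≥ 38, so mulch_depth ≥ 4.
The smallest integer in [-5, 6] satisfying this is 4.

mulch_depth = 4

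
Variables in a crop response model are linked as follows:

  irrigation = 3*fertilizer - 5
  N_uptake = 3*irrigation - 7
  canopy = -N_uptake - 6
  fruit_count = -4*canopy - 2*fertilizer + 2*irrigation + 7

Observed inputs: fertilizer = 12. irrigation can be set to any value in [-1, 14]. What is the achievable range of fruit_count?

Intervening on irrigation fixes its value directly, overriding its dependence on fertilizer.
Substituting into the canopy equation gives canopy = -3*irrigation + 1.
Substituting into the fruit_count equation gives fruit_count = 14*irrigation - 21.
Linear in irrigation, so extremes are at the endpoints: irrigation = -1 gives fruit_count = -35; irrigation = 14 gives fruit_count = 175.

-35 to 175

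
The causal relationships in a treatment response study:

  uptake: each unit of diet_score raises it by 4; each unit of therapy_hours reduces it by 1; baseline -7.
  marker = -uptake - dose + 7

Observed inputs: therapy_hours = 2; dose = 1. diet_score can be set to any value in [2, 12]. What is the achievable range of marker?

-33 to 7

Substituting into the uptake equation gives uptake = 4*diet_score - 9.
So marker = -4*diet_score + 15.
Linear in diet_score, so extremes are at the endpoints: diet_score = 2 gives marker = 7; diet_score = 12 gives marker = -33.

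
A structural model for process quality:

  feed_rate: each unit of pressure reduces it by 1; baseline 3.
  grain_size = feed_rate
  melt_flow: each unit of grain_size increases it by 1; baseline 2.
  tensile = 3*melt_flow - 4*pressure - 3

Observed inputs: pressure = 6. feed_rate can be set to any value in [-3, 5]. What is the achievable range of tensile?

-30 to -6

Intervening on feed_rate fixes its value directly, overriding its dependence on pressure.
Substituting into the melt_flow equation gives melt_flow = feed_rate + 2.
tensile becomes 3*feed_rate - 21.
Linear in feed_rate, so extremes are at the endpoints: feed_rate = -3 gives tensile = -30; feed_rate = 5 gives tensile = -6.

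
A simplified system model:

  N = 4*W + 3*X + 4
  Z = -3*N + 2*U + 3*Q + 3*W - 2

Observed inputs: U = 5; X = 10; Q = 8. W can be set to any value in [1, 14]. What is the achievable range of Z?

Substituting into the N equation gives N = 4*W + 34.
Substituting into the Z equation gives Z = -9*W - 70.
Linear in W, so extremes are at the endpoints: W = 1 gives Z = -79; W = 14 gives Z = -196.

-196 to -79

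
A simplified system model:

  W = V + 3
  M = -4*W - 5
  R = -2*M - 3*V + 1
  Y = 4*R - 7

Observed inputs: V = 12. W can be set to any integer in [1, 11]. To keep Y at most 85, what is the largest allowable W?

W = 6

Intervening on W fixes its value directly, overriding its dependence on V.
Substituting into the R equation gives R = 8*W - 25.
Substituting into the Y equation gives Y = 32*W - 107.
Require 32*W - 107 ≤ 85, so W ≤ 6.
The largest integer in [1, 11] satisfying this is 6.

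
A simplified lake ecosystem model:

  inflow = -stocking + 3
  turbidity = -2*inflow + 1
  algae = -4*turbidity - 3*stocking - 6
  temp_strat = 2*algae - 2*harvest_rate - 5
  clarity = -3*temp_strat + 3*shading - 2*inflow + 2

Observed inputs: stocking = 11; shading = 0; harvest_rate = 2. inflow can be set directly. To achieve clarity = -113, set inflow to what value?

inflow = 8

Intervening on inflow fixes its value directly, overriding its dependence on stocking.
Substituting into the algae equation gives algae = 8*inflow - 43.
Substituting into the temp_strat equation gives temp_strat = 16*inflow - 95.
clarity becomes -50*inflow + 287.
Solve -50*inflow + 287 = -113: inflow = (-113 - 287) / -50 = 8.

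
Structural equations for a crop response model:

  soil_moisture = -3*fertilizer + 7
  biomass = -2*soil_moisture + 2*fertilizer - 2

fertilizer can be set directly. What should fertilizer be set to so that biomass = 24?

fertilizer = 5

Substituting into the biomass equation gives biomass = 8*fertilizer - 16.
Solve 8*fertilizer - 16 = 24: fertilizer = (24 + 16) / 8 = 5.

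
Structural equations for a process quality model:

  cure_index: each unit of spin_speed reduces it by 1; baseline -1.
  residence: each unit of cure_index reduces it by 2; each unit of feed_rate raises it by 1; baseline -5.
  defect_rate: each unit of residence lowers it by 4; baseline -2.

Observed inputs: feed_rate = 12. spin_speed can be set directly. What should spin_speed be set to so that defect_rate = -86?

spin_speed = 6

Substituting into the residence equation gives residence = 2*spin_speed + 9.
Substituting into the defect_rate equation gives defect_rate = -8*spin_speed - 38.
Solve -8*spin_speed - 38 = -86: spin_speed = (-86 + 38) / -8 = 6.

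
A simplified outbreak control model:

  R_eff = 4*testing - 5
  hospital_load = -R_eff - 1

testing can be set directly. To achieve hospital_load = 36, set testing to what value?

testing = -8

Substituting into the hospital_load equation gives hospital_load = -4*testing + 4.
Solve -4*testing + 4 = 36: testing = (36 - 4) / -4 = -8.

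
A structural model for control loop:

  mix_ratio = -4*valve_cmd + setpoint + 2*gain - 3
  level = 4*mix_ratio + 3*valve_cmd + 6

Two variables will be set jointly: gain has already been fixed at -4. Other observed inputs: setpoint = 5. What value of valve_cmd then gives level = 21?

With gain held at -4:
Substituting into the mix_ratio equation gives mix_ratio = -4*valve_cmd - 6.
So level = -13*valve_cmd - 18.
Solve -13*valve_cmd - 18 = 21: valve_cmd = (21 + 18) / -13 = -3.

valve_cmd = -3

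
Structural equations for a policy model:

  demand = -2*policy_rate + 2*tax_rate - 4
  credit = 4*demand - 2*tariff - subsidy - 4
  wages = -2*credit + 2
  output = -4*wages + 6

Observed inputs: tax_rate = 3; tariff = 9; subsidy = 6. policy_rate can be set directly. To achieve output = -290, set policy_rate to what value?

Substituting into the demand equation gives demand = -2*policy_rate + 2.
Substituting into the credit equation gives credit = -8*policy_rate - 20.
Substituting into the wages equation gives wages = 16*policy_rate + 42.
Substituting into the output equation gives output = -64*policy_rate - 162.
Solve -64*policy_rate - 162 = -290: policy_rate = (-290 + 162) / -64 = 2.

policy_rate = 2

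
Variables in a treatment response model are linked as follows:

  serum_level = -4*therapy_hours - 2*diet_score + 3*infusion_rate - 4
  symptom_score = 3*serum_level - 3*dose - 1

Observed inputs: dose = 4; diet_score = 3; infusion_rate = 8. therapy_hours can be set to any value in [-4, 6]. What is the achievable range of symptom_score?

Substituting into the serum_level equation gives serum_level = -4*therapy_hours + 14.
Substituting into the symptom_score equation gives symptom_score = -12*therapy_hours + 29.
Linear in therapy_hours, so extremes are at the endpoints: therapy_hours = -4 gives symptom_score = 77; therapy_hours = 6 gives symptom_score = -43.

-43 to 77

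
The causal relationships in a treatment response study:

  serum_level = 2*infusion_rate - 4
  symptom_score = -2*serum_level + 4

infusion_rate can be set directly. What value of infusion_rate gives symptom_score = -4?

infusion_rate = 4

Substituting into the symptom_score equation gives symptom_score = -4*infusion_rate + 12.
Solve -4*infusion_rate + 12 = -4: infusion_rate = (-4 - 12) / -4 = 4.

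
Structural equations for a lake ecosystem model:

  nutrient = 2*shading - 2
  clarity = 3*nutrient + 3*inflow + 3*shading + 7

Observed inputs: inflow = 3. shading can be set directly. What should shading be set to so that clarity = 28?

Substituting into the clarity equation gives clarity = 9*shading + 10.
Solve 9*shading + 10 = 28: shading = (28 - 10) / 9 = 2.

shading = 2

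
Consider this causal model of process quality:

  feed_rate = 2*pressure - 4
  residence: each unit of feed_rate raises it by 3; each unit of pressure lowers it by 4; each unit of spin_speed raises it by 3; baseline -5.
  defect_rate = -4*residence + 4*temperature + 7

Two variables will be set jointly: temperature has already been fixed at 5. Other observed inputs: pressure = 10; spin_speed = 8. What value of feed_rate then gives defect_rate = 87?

feed_rate = 2

With temperature held at 5:
Intervening on feed_rate fixes its value directly, overriding its dependence on pressure.
Substituting into the residence equation gives residence = 3*feed_rate - 21.
Substituting into the defect_rate equation gives defect_rate = -12*feed_rate + 111.
Solve -12*feed_rate + 111 = 87: feed_rate = (87 - 111) / -12 = 2.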